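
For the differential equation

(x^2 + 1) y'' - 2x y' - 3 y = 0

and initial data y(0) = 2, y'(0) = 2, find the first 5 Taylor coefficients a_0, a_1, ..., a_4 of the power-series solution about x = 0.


Ansatz: y(x) = sum_{n>=0} a_n x^n, so y'(x) = sum_{n>=1} n a_n x^(n-1) and y''(x) = sum_{n>=2} n(n-1) a_n x^(n-2).
Substitute into P(x) y'' + Q(x) y' + R(x) y = 0 with P(x) = x^2 + 1, Q(x) = -2x, R(x) = -3, and match powers of x.
Initial conditions: a_0 = 2, a_1 = 2.
Setting the coefficient of each power of x to zero and solving order by order (substituting the coefficients already found):
  x^0: 2 a_2 - 3 a_0 = 0  ->  2 a_2 = 3 a_0 = 6  ->  a_2 = 3
  x^1: 6 a_3 - 5 a_1 = 0  ->  6 a_3 = 5 a_1 = 10  ->  a_3 = 5/3
  x^2: 12 a_4 - 5 a_2 = 0  ->  12 a_4 = 5 a_2 = 15  ->  a_4 = 5/4
Truncated series: y(x) = 2 + 2 x + 3 x^2 + (5/3) x^3 + (5/4) x^4 + O(x^5).

a_0 = 2; a_1 = 2; a_2 = 3; a_3 = 5/3; a_4 = 5/4


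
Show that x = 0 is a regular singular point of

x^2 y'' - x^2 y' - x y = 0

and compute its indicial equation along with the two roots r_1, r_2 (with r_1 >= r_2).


Divide by x^2 to reach normal form y'' + P_1(x) y' + P_2(x) y = 0 with P_1(x) = -1 and P_2(x) = -1/x.
x = 0 is a singular point because the y-coefficient -1/x has a pole at x = 0.
It is a regular singular point because x P_1(x) = p(x) = -x and x^2 P_2(x) = q(x) = -x are polynomials, hence analytic at x = 0.
p(0) = 0,  q(0) = 0.
Indicial equation: r(r-1) + p(0) r + q(0) = 0, i.e. r^2 + (p(0) - 1) r + q(0) = 0, i.e. r^2 - 1 r = 0.
Discriminant: (-1)^2 - 4(0) = 1, so r = (1 ± 1)/2.
Solving: r_1 = 1, r_2 = 0.

indicial: r^2 - 1 r = 0; roots r_1 = 1, r_2 = 0


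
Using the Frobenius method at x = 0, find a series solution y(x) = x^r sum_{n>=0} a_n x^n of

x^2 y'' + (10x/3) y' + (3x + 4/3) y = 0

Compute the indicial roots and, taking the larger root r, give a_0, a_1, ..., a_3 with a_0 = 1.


Write in Frobenius form y'' + (p(x)/x) y' + (q(x)/x^2) y = 0:
  p(x) = 10/3,  q(x) = 3x + 4/3.
Indicial equation: r(r-1) + (10/3) r + (4/3) = 0 -> roots r_1 = -1, r_2 = -4/3.
Take r = r_1 = -1. Let y(x) = x^r sum_{n>=0} a_n x^n with a_0 = 1.
Substitute y = x^r sum a_n x^n and match x^{r+n}. The recurrence is
  D(n) a_n + 3 a_{n-1} = 0,  where D(n) = (r+n)(r+n-1) + (10/3)(r+n) + (4/3).
  a_n = -3 / D(n) * a_{n-1}.
Since the indicial polynomial factors as (r - r_1)(r - r_2), D(n) = (r_1 + n - r_1)(r_1 + n - r_2) = n(n + 1/3).
Evaluating step by step (a_0 = 1):
  n = 1: D(1) = 1(1 + 1/3) = 4/3; numerator = -3(1) = -3; a_1 = (-3)/(4/3) = -9/4
  n = 2: D(2) = 2(2 + 1/3) = 14/3; numerator = -3(-9/4) = 27/4; a_2 = (27/4)/(14/3) = 81/56
  n = 3: D(3) = 3(3 + 1/3) = 10; numerator = -3(81/56) = -243/56; a_3 = (-243/56)/(10) = -243/560

r = -1; a_0 = 1; a_1 = -9/4; a_2 = 81/56; a_3 = -243/560


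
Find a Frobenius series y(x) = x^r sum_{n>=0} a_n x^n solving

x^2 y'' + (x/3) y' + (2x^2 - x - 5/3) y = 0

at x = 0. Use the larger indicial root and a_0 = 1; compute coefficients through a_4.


Write in Frobenius form y'' + (p(x)/x) y' + (q(x)/x^2) y = 0:
  p(x) = 1/3,  q(x) = 2x^2 - x - 5/3.
Indicial equation: r(r-1) + (1/3) r + (-5/3) = 0 -> roots r_1 = 5/3, r_2 = -1.
Take r = r_1 = 5/3. Let y(x) = x^r sum_{n>=0} a_n x^n with a_0 = 1.
Substitute y = x^r sum a_n x^n and match x^{r+n}. The recurrence is
  D(n) a_n - 1 a_{n-1} + 2 a_{n-2} = 0,  where D(n) = (r+n)(r+n-1) + (1/3)(r+n) + (-5/3).
  a_n = [1 a_{n-1} - 2 a_{n-2}] / D(n).
Since the indicial polynomial factors as (r - r_1)(r - r_2), D(n) = (r_1 + n - r_1)(r_1 + n - r_2) = n(n + 8/3).
Evaluating step by step (a_0 = 1):
  n = 1: D(1) = 1(1 + 8/3) = 11/3; numerator = 1(1) = 1; a_1 = (1)/(11/3) = 3/11
  n = 2: D(2) = 2(2 + 8/3) = 28/3; numerator = 1(3/11) - 2(1) = -19/11; a_2 = (-19/11)/(28/3) = -57/308
  n = 3: D(3) = 3(3 + 8/3) = 17; numerator = 1(-57/308) - 2(3/11) = -225/308; a_3 = (-225/308)/(17) = -225/5236
  n = 4: D(4) = 4(4 + 8/3) = 80/3; numerator = 1(-225/5236) - 2(-57/308) = 1713/5236; a_4 = (1713/5236)/(80/3) = 5139/418880

r = 5/3; a_0 = 1; a_1 = 3/11; a_2 = -57/308; a_3 = -225/5236; a_4 = 5139/418880


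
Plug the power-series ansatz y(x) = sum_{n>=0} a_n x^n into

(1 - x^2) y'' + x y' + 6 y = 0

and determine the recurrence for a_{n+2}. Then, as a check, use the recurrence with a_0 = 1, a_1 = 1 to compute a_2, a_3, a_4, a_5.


Substitute y = sum_n a_n x^n.
(1 - 1 x^2) y'' contributes (n+2)(n+1) a_{n+2} - n(n-1) a_n at x^n.
x y'(x) contributes n a_n at x^n.
6 y(x) contributes 6 a_n at x^n.
Matching x^n: (n+2)(n+1) a_{n+2} + (-n(n-1) + n + 6) a_n = 0.
Thus a_{n+2} = (n(n-1) - n - 6) / ((n+1)(n+2)) * a_n.

Check with a_0 = 1, a_1 = 1 (apply the recurrence for n = 0, 1, 2, 3): a_0 = 1, a_1 = 1, a_2 = -3, a_3 = -7/6, a_4 = 3/2, a_5 = 7/40.

a_(n+2) = (n(n-1) - n - 6) / ((n+1)(n+2)) * a_n; check: a_0 = 1, a_1 = 1, a_2 = -3, a_3 = -7/6, a_4 = 3/2, a_5 = 7/40


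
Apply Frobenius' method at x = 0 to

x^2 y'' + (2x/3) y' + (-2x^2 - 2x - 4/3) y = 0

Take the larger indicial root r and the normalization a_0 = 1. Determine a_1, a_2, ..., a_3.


Write in Frobenius form y'' + (p(x)/x) y' + (q(x)/x^2) y = 0:
  p(x) = 2/3,  q(x) = -2x^2 - 2x - 4/3.
Indicial equation: r(r-1) + (2/3) r + (-4/3) = 0 -> roots r_1 = 4/3, r_2 = -1.
Take r = r_1 = 4/3. Let y(x) = x^r sum_{n>=0} a_n x^n with a_0 = 1.
Substitute y = x^r sum a_n x^n and match x^{r+n}. The recurrence is
  D(n) a_n - 2 a_{n-1} - 2 a_{n-2} = 0,  where D(n) = (r+n)(r+n-1) + (2/3)(r+n) + (-4/3).
  a_n = [2 a_{n-1} + 2 a_{n-2}] / D(n).
Since the indicial polynomial factors as (r - r_1)(r - r_2), D(n) = (r_1 + n - r_1)(r_1 + n - r_2) = n(n + 7/3).
Evaluating step by step (a_0 = 1):
  n = 1: D(1) = 1(1 + 7/3) = 10/3; numerator = 2(1) = 2; a_1 = (2)/(10/3) = 3/5
  n = 2: D(2) = 2(2 + 7/3) = 26/3; numerator = 2(3/5) + 2(1) = 16/5; a_2 = (16/5)/(26/3) = 24/65
  n = 3: D(3) = 3(3 + 7/3) = 16; numerator = 2(24/65) + 2(3/5) = 126/65; a_3 = (126/65)/(16) = 63/520

r = 4/3; a_0 = 1; a_1 = 3/5; a_2 = 24/65; a_3 = 63/520


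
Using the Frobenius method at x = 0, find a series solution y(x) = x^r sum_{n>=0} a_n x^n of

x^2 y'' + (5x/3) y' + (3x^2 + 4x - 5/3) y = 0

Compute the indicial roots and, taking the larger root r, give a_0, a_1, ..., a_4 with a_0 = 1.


Write in Frobenius form y'' + (p(x)/x) y' + (q(x)/x^2) y = 0:
  p(x) = 5/3,  q(x) = 3x^2 + 4x - 5/3.
Indicial equation: r(r-1) + (5/3) r + (-5/3) = 0 -> roots r_1 = 1, r_2 = -5/3.
Take r = r_1 = 1. Let y(x) = x^r sum_{n>=0} a_n x^n with a_0 = 1.
Substitute y = x^r sum a_n x^n and match x^{r+n}. The recurrence is
  D(n) a_n + 4 a_{n-1} + 3 a_{n-2} = 0,  where D(n) = (r+n)(r+n-1) + (5/3)(r+n) + (-5/3).
  a_n = [-4 a_{n-1} - 3 a_{n-2}] / D(n).
Since the indicial polynomial factors as (r - r_1)(r - r_2), D(n) = (r_1 + n - r_1)(r_1 + n - r_2) = n(n + 8/3).
Evaluating step by step (a_0 = 1):
  n = 1: D(1) = 1(1 + 8/3) = 11/3; numerator = -4(1) = -4; a_1 = (-4)/(11/3) = -12/11
  n = 2: D(2) = 2(2 + 8/3) = 28/3; numerator = -4(-12/11) - 3(1) = 15/11; a_2 = (15/11)/(28/3) = 45/308
  n = 3: D(3) = 3(3 + 8/3) = 17; numerator = -4(45/308) - 3(-12/11) = 207/77; a_3 = (207/77)/(17) = 207/1309
  n = 4: D(4) = 4(4 + 8/3) = 80/3; numerator = -4(207/1309) - 3(45/308) = -801/748; a_4 = (-801/748)/(80/3) = -2403/59840

r = 1; a_0 = 1; a_1 = -12/11; a_2 = 45/308; a_3 = 207/1309; a_4 = -2403/59840


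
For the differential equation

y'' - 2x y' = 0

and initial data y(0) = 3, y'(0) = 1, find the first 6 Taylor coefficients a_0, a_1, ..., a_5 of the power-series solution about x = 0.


Ansatz: y(x) = sum_{n>=0} a_n x^n, so y'(x) = sum_{n>=1} n a_n x^(n-1) and y''(x) = sum_{n>=2} n(n-1) a_n x^(n-2).
Substitute into P(x) y'' + Q(x) y' + R(x) y = 0 with P(x) = 1, Q(x) = -2x, R(x) = 0, and match powers of x.
Initial conditions: a_0 = 3, a_1 = 1.
Setting the coefficient of each power of x to zero and solving order by order (substituting the coefficients already found):
  x^0: 2 a_2 = 0  ->  a_2 = 0
  x^1: 6 a_3 - 2 a_1 = 0  ->  6 a_3 = 2 a_1 = 2  ->  a_3 = 1/3
  x^2: 12 a_4 - 4 a_2 = 0  ->  12 a_4 = 4 a_2 = 0  ->  a_4 = 0
  x^3: 20 a_5 - 6 a_3 = 0  ->  20 a_5 = 6 a_3 = 2  ->  a_5 = 1/10
Truncated series: y(x) = 3 + x + (1/3) x^3 + (1/10) x^5 + O(x^6).

a_0 = 3; a_1 = 1; a_2 = 0; a_3 = 1/3; a_4 = 0; a_5 = 1/10


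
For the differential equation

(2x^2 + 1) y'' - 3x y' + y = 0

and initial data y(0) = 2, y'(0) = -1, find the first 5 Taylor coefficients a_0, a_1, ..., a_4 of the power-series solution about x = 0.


Ansatz: y(x) = sum_{n>=0} a_n x^n, so y'(x) = sum_{n>=1} n a_n x^(n-1) and y''(x) = sum_{n>=2} n(n-1) a_n x^(n-2).
Substitute into P(x) y'' + Q(x) y' + R(x) y = 0 with P(x) = 2x^2 + 1, Q(x) = -3x, R(x) = 1, and match powers of x.
Initial conditions: a_0 = 2, a_1 = -1.
Setting the coefficient of each power of x to zero and solving order by order (substituting the coefficients already found):
  x^0: 2 a_2 + a_0 = 0  ->  2 a_2 = -a_0 = -2  ->  a_2 = -1
  x^1: 6 a_3 - 2 a_1 = 0  ->  6 a_3 = 2 a_1 = -2  ->  a_3 = -1/3
  x^2: 12 a_4 - a_2 = 0  ->  12 a_4 = a_2 = -1  ->  a_4 = -1/12
Truncated series: y(x) = 2 - x - x^2 - (1/3) x^3 - (1/12) x^4 + O(x^5).

a_0 = 2; a_1 = -1; a_2 = -1; a_3 = -1/3; a_4 = -1/12


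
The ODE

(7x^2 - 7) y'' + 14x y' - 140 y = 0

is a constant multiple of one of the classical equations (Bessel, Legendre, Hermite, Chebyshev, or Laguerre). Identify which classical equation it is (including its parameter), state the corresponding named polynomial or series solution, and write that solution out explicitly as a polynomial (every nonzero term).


All three coefficients share the factor -7; dividing through by -7 gives  (1 - x^2) y'' - 2x y' + 20 y = 0.
This matches the Legendre equation (1 - x^2) y'' - 2x y' + n(n+1) y = 0 (note the -2x y' term) with n(n+1) = 20, so n = 4; the polynomial solution is P_4(x).
With y = sum_k a_k x^k, matching x^k gives (k+2)(k+1) a_{k+2} = [k(k+1) - n(n+1)] a_k = (k - 4)(k + 5) a_k. The right side vanishes at k = 4, so the series with the parity of 4 terminates at degree 4.
Standard normalization (P_n(1) = 1): leading coefficient (2n)!/(2^n (n!)^2) = 40320/(16*576) = 35/8, so a_4 = 35/8. Work downward with a_k = (k+1)(k+2) a_{k+2} / ((k - 4)(k + 5)):
  a_2 = (3)(4)(35/8) / ((2 - 4)(2 + 5)) = (105/2)/(-14) = -15/4
  a_0 = (1)(2)(-15/4) / ((0 - 4)(0 + 5)) = (-15/2)/(-20) = 3/8
Hence P_4(x) = 35 x^4/8 - 15 x^2/4 + 3/8.

P_4(x); series = 35 x^4/8 - 15 x^2/4 + 3/8


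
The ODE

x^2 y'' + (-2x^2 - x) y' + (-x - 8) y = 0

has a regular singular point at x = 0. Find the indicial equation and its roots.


Divide by x^2 to reach normal form y'' + P_1(x) y' + P_2(x) y = 0 with P_1(x) = -2 - 1/x and P_2(x) = -1/x - 8/x^2.
x = 0 is a singular point because the y'-coefficient -2 - 1/x has a pole at x = 0 and the y-coefficient -1/x - 8/x^2 has a pole at x = 0.
It is a regular singular point because x P_1(x) = p(x) = -2x - 1 and x^2 P_2(x) = q(x) = -x - 8 are polynomials, hence analytic at x = 0.
p(0) = -1,  q(0) = -8.
Indicial equation: r(r-1) + p(0) r + q(0) = 0, i.e. r^2 + (p(0) - 1) r + q(0) = 0, i.e. r^2 - 2 r - 8 = 0.
Discriminant: (-2)^2 - 4(-8) = 36, so r = (2 ± 6)/2.
Solving: r_1 = 4, r_2 = -2.

indicial: r^2 - 2 r - 8 = 0; roots r_1 = 4, r_2 = -2


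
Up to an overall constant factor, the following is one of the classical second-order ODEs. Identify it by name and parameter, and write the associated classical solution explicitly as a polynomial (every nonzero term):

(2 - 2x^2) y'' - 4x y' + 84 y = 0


All three coefficients share the factor 2; dividing through by 2 gives  (1 - x^2) y'' - 2x y' + 42 y = 0.
This matches the Legendre equation (1 - x^2) y'' - 2x y' + n(n+1) y = 0 (note the -2x y' term) with n(n+1) = 42, so n = 6; the polynomial solution is P_6(x).
With y = sum_k a_k x^k, matching x^k gives (k+2)(k+1) a_{k+2} = [k(k+1) - n(n+1)] a_k = (k - 6)(k + 7) a_k. The right side vanishes at k = 6, so the series with the parity of 6 terminates at degree 6.
Standard normalization (P_n(1) = 1): leading coefficient (2n)!/(2^n (n!)^2) = 479001600/(64*518400) = 231/16, so a_6 = 231/16. Work downward with a_k = (k+1)(k+2) a_{k+2} / ((k - 6)(k + 7)):
  a_4 = (5)(6)(231/16) / ((4 - 6)(4 + 7)) = (3465/8)/(-22) = -315/16
  a_2 = (3)(4)(-315/16) / ((2 - 6)(2 + 7)) = (-945/4)/(-36) = 105/16
  a_0 = (1)(2)(105/16) / ((0 - 6)(0 + 7)) = (105/8)/(-42) = -5/16
Hence P_6(x) = 231 x^6/16 - 315 x^4/16 + 105 x^2/16 - 5/16.

P_6(x); series = 231 x^6/16 - 315 x^4/16 + 105 x^2/16 - 5/16


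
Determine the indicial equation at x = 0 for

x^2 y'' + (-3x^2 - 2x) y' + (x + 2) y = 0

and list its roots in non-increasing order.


Divide by x^2 to reach normal form y'' + P_1(x) y' + P_2(x) y = 0 with P_1(x) = -3 - 2/x and P_2(x) = 1/x + 2/x^2.
x = 0 is a singular point because the y'-coefficient -3 - 2/x has a pole at x = 0 and the y-coefficient 1/x + 2/x^2 has a pole at x = 0.
It is a regular singular point because x P_1(x) = p(x) = -3x - 2 and x^2 P_2(x) = q(x) = x + 2 are polynomials, hence analytic at x = 0.
p(0) = -2,  q(0) = 2.
Indicial equation: r(r-1) + p(0) r + q(0) = 0, i.e. r^2 + (p(0) - 1) r + q(0) = 0, i.e. r^2 - 3 r + 2 = 0.
Discriminant: (-3)^2 - 4(2) = 1, so r = (3 ± 1)/2.
Solving: r_1 = 2, r_2 = 1.

indicial: r^2 - 3 r + 2 = 0; roots r_1 = 2, r_2 = 1


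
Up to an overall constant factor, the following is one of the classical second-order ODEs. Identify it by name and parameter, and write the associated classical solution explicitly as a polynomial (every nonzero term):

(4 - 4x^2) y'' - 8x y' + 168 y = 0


All three coefficients share the factor 4; dividing through by 4 gives  (1 - x^2) y'' - 2x y' + 42 y = 0.
This matches the Legendre equation (1 - x^2) y'' - 2x y' + n(n+1) y = 0 (note the -2x y' term) with n(n+1) = 42, so n = 6; the polynomial solution is P_6(x).
With y = sum_k a_k x^k, matching x^k gives (k+2)(k+1) a_{k+2} = [k(k+1) - n(n+1)] a_k = (k - 6)(k + 7) a_k. The right side vanishes at k = 6, so the series with the parity of 6 terminates at degree 6.
Standard normalization (P_n(1) = 1): leading coefficient (2n)!/(2^n (n!)^2) = 479001600/(64*518400) = 231/16, so a_6 = 231/16. Work downward with a_k = (k+1)(k+2) a_{k+2} / ((k - 6)(k + 7)):
  a_4 = (5)(6)(231/16) / ((4 - 6)(4 + 7)) = (3465/8)/(-22) = -315/16
  a_2 = (3)(4)(-315/16) / ((2 - 6)(2 + 7)) = (-945/4)/(-36) = 105/16
  a_0 = (1)(2)(105/16) / ((0 - 6)(0 + 7)) = (105/8)/(-42) = -5/16
Hence P_6(x) = 231 x^6/16 - 315 x^4/16 + 105 x^2/16 - 5/16.

P_6(x); series = 231 x^6/16 - 315 x^4/16 + 105 x^2/16 - 5/16


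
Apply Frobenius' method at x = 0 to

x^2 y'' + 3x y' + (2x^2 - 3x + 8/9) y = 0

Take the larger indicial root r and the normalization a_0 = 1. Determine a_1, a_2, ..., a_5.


Write in Frobenius form y'' + (p(x)/x) y' + (q(x)/x^2) y = 0:
  p(x) = 3,  q(x) = 2x^2 - 3x + 8/9.
Indicial equation: r(r-1) + (3) r + (8/9) = 0 -> roots r_1 = -2/3, r_2 = -4/3.
Take r = r_1 = -2/3. Let y(x) = x^r sum_{n>=0} a_n x^n with a_0 = 1.
Substitute y = x^r sum a_n x^n and match x^{r+n}. The recurrence is
  D(n) a_n - 3 a_{n-1} + 2 a_{n-2} = 0,  where D(n) = (r+n)(r+n-1) + (3)(r+n) + (8/9).
  a_n = [3 a_{n-1} - 2 a_{n-2}] / D(n).
Since the indicial polynomial factors as (r - r_1)(r - r_2), D(n) = (r_1 + n - r_1)(r_1 + n - r_2) = n(n + 2/3).
Evaluating step by step (a_0 = 1):
  n = 1: D(1) = 1(1 + 2/3) = 5/3; numerator = 3(1) = 3; a_1 = (3)/(5/3) = 9/5
  n = 2: D(2) = 2(2 + 2/3) = 16/3; numerator = 3(9/5) - 2(1) = 17/5; a_2 = (17/5)/(16/3) = 51/80
  n = 3: D(3) = 3(3 + 2/3) = 11; numerator = 3(51/80) - 2(9/5) = -27/16; a_3 = (-27/16)/(11) = -27/176
  n = 4: D(4) = 4(4 + 2/3) = 56/3; numerator = 3(-27/176) - 2(51/80) = -1527/880; a_4 = (-1527/880)/(56/3) = -4581/49280
  n = 5: D(5) = 5(5 + 2/3) = 85/3; numerator = 3(-4581/49280) - 2(-27/176) = 1377/49280; a_5 = (1377/49280)/(85/3) = 243/246400

r = -2/3; a_0 = 1; a_1 = 9/5; a_2 = 51/80; a_3 = -27/176; a_4 = -4581/49280; a_5 = 243/246400


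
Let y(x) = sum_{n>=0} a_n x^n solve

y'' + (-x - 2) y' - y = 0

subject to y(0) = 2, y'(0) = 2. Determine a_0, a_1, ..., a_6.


Ansatz: y(x) = sum_{n>=0} a_n x^n, so y'(x) = sum_{n>=1} n a_n x^(n-1) and y''(x) = sum_{n>=2} n(n-1) a_n x^(n-2).
Substitute into P(x) y'' + Q(x) y' + R(x) y = 0 with P(x) = 1, Q(x) = -x - 2, R(x) = -1, and match powers of x.
Initial conditions: a_0 = 2, a_1 = 2.
Setting the coefficient of each power of x to zero and solving order by order (substituting the coefficients already found):
  x^0: 2 a_2 - 2 a_1 - a_0 = 0  ->  2 a_2 = 2 a_1 + a_0 = 6  ->  a_2 = 3
  x^1: 6 a_3 - 4 a_2 - 2 a_1 = 0  ->  6 a_3 = 4 a_2 + 2 a_1 = 16  ->  a_3 = 8/3
  x^2: 12 a_4 - 6 a_3 - 3 a_2 = 0  ->  12 a_4 = 6 a_3 + 3 a_2 = 25  ->  a_4 = 25/12
  x^3: 20 a_5 - 8 a_4 - 4 a_3 = 0  ->  20 a_5 = 8 a_4 + 4 a_3 = 82/3  ->  a_5 = 41/30
  x^4: 30 a_6 - 10 a_5 - 5 a_4 = 0  ->  30 a_6 = 10 a_5 + 5 a_4 = 289/12  ->  a_6 = 289/360
Truncated series: y(x) = 2 + 2 x + 3 x^2 + (8/3) x^3 + (25/12) x^4 + (41/30) x^5 + (289/360) x^6 + O(x^7).

a_0 = 2; a_1 = 2; a_2 = 3; a_3 = 8/3; a_4 = 25/12; a_5 = 41/30; a_6 = 289/360


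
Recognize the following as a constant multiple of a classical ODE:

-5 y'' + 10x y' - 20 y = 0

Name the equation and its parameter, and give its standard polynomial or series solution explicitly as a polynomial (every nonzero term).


All three coefficients share the factor -5; dividing through by -5 gives  y'' - 2x y' + 4 y = 0.
This matches the Hermite equation y'' - 2x y' + 2n y = 0 with 2n = 4, so n = 2; the polynomial solution is H_2(x).
With y = sum_k a_k x^k, matching x^k gives (k+2)(k+1) a_{k+2} = 2(k - n) a_k = 2(k - 2) a_k. The right side vanishes at k = 2, so the series with the parity of 2 terminates at degree 2.
Standard normalization: leading coefficient of H_n is 2^n, so a_2 = 2^2 = 4. Work downward with a_k = (k+1)(k+2) a_{k+2} / (2(k - n)):
  a_0 = (1)(2)(4) / (2(0 - 2)) = 8/(-4) = -2
Hence H_2(x) = 4 x^2 - 2.

H_2(x); series = 4 x^2 - 2


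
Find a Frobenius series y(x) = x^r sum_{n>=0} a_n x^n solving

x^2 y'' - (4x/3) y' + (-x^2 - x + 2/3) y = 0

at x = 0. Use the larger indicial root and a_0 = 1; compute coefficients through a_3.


Write in Frobenius form y'' + (p(x)/x) y' + (q(x)/x^2) y = 0:
  p(x) = -4/3,  q(x) = -x^2 - x + 2/3.
Indicial equation: r(r-1) + (-4/3) r + (2/3) = 0 -> roots r_1 = 2, r_2 = 1/3.
Take r = r_1 = 2. Let y(x) = x^r sum_{n>=0} a_n x^n with a_0 = 1.
Substitute y = x^r sum a_n x^n and match x^{r+n}. The recurrence is
  D(n) a_n - 1 a_{n-1} - 1 a_{n-2} = 0,  where D(n) = (r+n)(r+n-1) + (-4/3)(r+n) + (2/3).
  a_n = [1 a_{n-1} + 1 a_{n-2}] / D(n).
Since the indicial polynomial factors as (r - r_1)(r - r_2), D(n) = (r_1 + n - r_1)(r_1 + n - r_2) = n(n + 5/3).
Evaluating step by step (a_0 = 1):
  n = 1: D(1) = 1(1 + 5/3) = 8/3; numerator = 1(1) = 1; a_1 = (1)/(8/3) = 3/8
  n = 2: D(2) = 2(2 + 5/3) = 22/3; numerator = 1(3/8) + 1(1) = 11/8; a_2 = (11/8)/(22/3) = 3/16
  n = 3: D(3) = 3(3 + 5/3) = 14; numerator = 1(3/16) + 1(3/8) = 9/16; a_3 = (9/16)/(14) = 9/224

r = 2; a_0 = 1; a_1 = 3/8; a_2 = 3/16; a_3 = 9/224


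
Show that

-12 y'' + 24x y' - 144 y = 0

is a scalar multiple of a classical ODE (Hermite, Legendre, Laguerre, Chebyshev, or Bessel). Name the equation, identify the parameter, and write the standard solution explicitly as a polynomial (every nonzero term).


All three coefficients share the factor -12; dividing through by -12 gives  y'' - 2x y' + 12 y = 0.
This matches the Hermite equation y'' - 2x y' + 2n y = 0 with 2n = 12, so n = 6; the polynomial solution is H_6(x).
With y = sum_k a_k x^k, matching x^k gives (k+2)(k+1) a_{k+2} = 2(k - n) a_k = 2(k - 6) a_k. The right side vanishes at k = 6, so the series with the parity of 6 terminates at degree 6.
Standard normalization: leading coefficient of H_n is 2^n, so a_6 = 2^6 = 64. Work downward with a_k = (k+1)(k+2) a_{k+2} / (2(k - n)):
  a_4 = (5)(6)(64) / (2(4 - 6)) = 1920/(-4) = -480
  a_2 = (3)(4)(-480) / (2(2 - 6)) = -5760/(-8) = 720
  a_0 = (1)(2)(720) / (2(0 - 6)) = 1440/(-12) = -120
Hence H_6(x) = 64 x^6 - 480 x^4 + 720 x^2 - 120.

H_6(x); series = 64 x^6 - 480 x^4 + 720 x^2 - 120


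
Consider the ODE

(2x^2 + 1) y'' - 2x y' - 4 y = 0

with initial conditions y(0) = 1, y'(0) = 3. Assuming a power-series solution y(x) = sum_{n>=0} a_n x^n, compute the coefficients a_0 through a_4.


Ansatz: y(x) = sum_{n>=0} a_n x^n, so y'(x) = sum_{n>=1} n a_n x^(n-1) and y''(x) = sum_{n>=2} n(n-1) a_n x^(n-2).
Substitute into P(x) y'' + Q(x) y' + R(x) y = 0 with P(x) = 2x^2 + 1, Q(x) = -2x, R(x) = -4, and match powers of x.
Initial conditions: a_0 = 1, a_1 = 3.
Setting the coefficient of each power of x to zero and solving order by order (substituting the coefficients already found):
  x^0: 2 a_2 - 4 a_0 = 0  ->  2 a_2 = 4 a_0 = 4  ->  a_2 = 2
  x^1: 6 a_3 - 6 a_1 = 0  ->  6 a_3 = 6 a_1 = 18  ->  a_3 = 3
  x^2: 12 a_4 - 4 a_2 = 0  ->  12 a_4 = 4 a_2 = 8  ->  a_4 = 2/3
Truncated series: y(x) = 1 + 3 x + 2 x^2 + 3 x^3 + (2/3) x^4 + O(x^5).

a_0 = 1; a_1 = 3; a_2 = 2; a_3 = 3; a_4 = 2/3


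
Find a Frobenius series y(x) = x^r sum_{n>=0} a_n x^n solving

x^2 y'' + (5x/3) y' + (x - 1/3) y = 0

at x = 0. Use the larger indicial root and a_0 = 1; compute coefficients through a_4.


Write in Frobenius form y'' + (p(x)/x) y' + (q(x)/x^2) y = 0:
  p(x) = 5/3,  q(x) = x - 1/3.
Indicial equation: r(r-1) + (5/3) r + (-1/3) = 0 -> roots r_1 = 1/3, r_2 = -1.
Take r = r_1 = 1/3. Let y(x) = x^r sum_{n>=0} a_n x^n with a_0 = 1.
Substitute y = x^r sum a_n x^n and match x^{r+n}. The recurrence is
  D(n) a_n + 1 a_{n-1} = 0,  where D(n) = (r+n)(r+n-1) + (5/3)(r+n) + (-1/3).
  a_n = -1 / D(n) * a_{n-1}.
Since the indicial polynomial factors as (r - r_1)(r - r_2), D(n) = (r_1 + n - r_1)(r_1 + n - r_2) = n(n + 4/3).
Evaluating step by step (a_0 = 1):
  n = 1: D(1) = 1(1 + 4/3) = 7/3; numerator = -1(1) = -1; a_1 = (-1)/(7/3) = -3/7
  n = 2: D(2) = 2(2 + 4/3) = 20/3; numerator = -1(-3/7) = 3/7; a_2 = (3/7)/(20/3) = 9/140
  n = 3: D(3) = 3(3 + 4/3) = 13; numerator = -1(9/140) = -9/140; a_3 = (-9/140)/(13) = -9/1820
  n = 4: D(4) = 4(4 + 4/3) = 64/3; numerator = -1(-9/1820) = 9/1820; a_4 = (9/1820)/(64/3) = 27/116480

r = 1/3; a_0 = 1; a_1 = -3/7; a_2 = 9/140; a_3 = -9/1820; a_4 = 27/116480


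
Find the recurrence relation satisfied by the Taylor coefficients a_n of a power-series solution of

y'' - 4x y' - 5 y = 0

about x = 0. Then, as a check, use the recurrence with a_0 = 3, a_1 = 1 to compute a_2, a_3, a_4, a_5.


Substitute y = sum_n a_n x^n.
y''(x) has coefficient (n+2)(n+1) a_{n+2} at x^n;
-4 x y'(x) has coefficient -4 n a_n at x^n (shift);
-5 y(x) has coefficient -5 a_n at x^n.
Matching x^n: (n+2)(n+1) a_{n+2} + (-4n - 5) a_n = 0.
Thus a_{n+2} = (4n + 5) / ((n+1)(n+2)) * a_n.

Check with a_0 = 3, a_1 = 1 (apply the recurrence for n = 0, 1, 2, 3): a_0 = 3, a_1 = 1, a_2 = 15/2, a_3 = 3/2, a_4 = 65/8, a_5 = 51/40.

a_(n+2) = (4n + 5) / ((n+1)(n+2)) * a_n; check: a_0 = 3, a_1 = 1, a_2 = 15/2, a_3 = 3/2, a_4 = 65/8, a_5 = 51/40


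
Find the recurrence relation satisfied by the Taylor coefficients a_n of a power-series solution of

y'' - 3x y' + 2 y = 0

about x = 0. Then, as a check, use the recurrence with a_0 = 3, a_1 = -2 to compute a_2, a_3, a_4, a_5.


Substitute y = sum_n a_n x^n.
y''(x) has coefficient (n+2)(n+1) a_{n+2} at x^n;
-3 x y'(x) has coefficient -3 n a_n at x^n (shift);
2 y(x) has coefficient 2 a_n at x^n.
Matching x^n: (n+2)(n+1) a_{n+2} + (-3n + 2) a_n = 0.
Thus a_{n+2} = (3n - 2) / ((n+1)(n+2)) * a_n.

Check with a_0 = 3, a_1 = -2 (apply the recurrence for n = 0, 1, 2, 3): a_0 = 3, a_1 = -2, a_2 = -3, a_3 = -1/3, a_4 = -1, a_5 = -7/60.

a_(n+2) = (3n - 2) / ((n+1)(n+2)) * a_n; check: a_0 = 3, a_1 = -2, a_2 = -3, a_3 = -1/3, a_4 = -1, a_5 = -7/60


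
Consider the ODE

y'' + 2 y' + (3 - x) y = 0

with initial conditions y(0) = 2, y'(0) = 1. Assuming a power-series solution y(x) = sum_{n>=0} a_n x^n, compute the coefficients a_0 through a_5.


Ansatz: y(x) = sum_{n>=0} a_n x^n, so y'(x) = sum_{n>=1} n a_n x^(n-1) and y''(x) = sum_{n>=2} n(n-1) a_n x^(n-2).
Substitute into P(x) y'' + Q(x) y' + R(x) y = 0 with P(x) = 1, Q(x) = 2, R(x) = 3 - x, and match powers of x.
Initial conditions: a_0 = 2, a_1 = 1.
Setting the coefficient of each power of x to zero and solving order by order (substituting the coefficients already found):
  x^0: 2 a_2 + 2 a_1 + 3 a_0 = 0  ->  2 a_2 = -2 a_1 - 3 a_0 = -8  ->  a_2 = -4
  x^1: 6 a_3 + 4 a_2 + 3 a_1 - a_0 = 0  ->  6 a_3 = -4 a_2 - 3 a_1 + a_0 = 15  ->  a_3 = 5/2
  x^2: 12 a_4 + 6 a_3 + 3 a_2 - a_1 = 0  ->  12 a_4 = -6 a_3 - 3 a_2 + a_1 = -2  ->  a_4 = -1/6
  x^3: 20 a_5 + 8 a_4 + 3 a_3 - a_2 = 0  ->  20 a_5 = -8 a_4 - 3 a_3 + a_2 = -61/6  ->  a_5 = -61/120
Truncated series: y(x) = 2 + x - 4 x^2 + (5/2) x^3 - (1/6) x^4 - (61/120) x^5 + O(x^6).

a_0 = 2; a_1 = 1; a_2 = -4; a_3 = 5/2; a_4 = -1/6; a_5 = -61/120


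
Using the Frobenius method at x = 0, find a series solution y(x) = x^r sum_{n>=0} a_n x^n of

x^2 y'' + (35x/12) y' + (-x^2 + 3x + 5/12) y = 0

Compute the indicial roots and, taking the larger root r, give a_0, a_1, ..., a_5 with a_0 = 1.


Write in Frobenius form y'' + (p(x)/x) y' + (q(x)/x^2) y = 0:
  p(x) = 35/12,  q(x) = -x^2 + 3x + 5/12.
Indicial equation: r(r-1) + (35/12) r + (5/12) = 0 -> roots r_1 = -1/4, r_2 = -5/3.
Take r = r_1 = -1/4. Let y(x) = x^r sum_{n>=0} a_n x^n with a_0 = 1.
Substitute y = x^r sum a_n x^n and match x^{r+n}. The recurrence is
  D(n) a_n + 3 a_{n-1} - 1 a_{n-2} = 0,  where D(n) = (r+n)(r+n-1) + (35/12)(r+n) + (5/12).
  a_n = [-3 a_{n-1} + 1 a_{n-2}] / D(n).
Since the indicial polynomial factors as (r - r_1)(r - r_2), D(n) = (r_1 + n - r_1)(r_1 + n - r_2) = n(n + 17/12).
Evaluating step by step (a_0 = 1):
  n = 1: D(1) = 1(1 + 17/12) = 29/12; numerator = -3(1) = -3; a_1 = (-3)/(29/12) = -36/29
  n = 2: D(2) = 2(2 + 17/12) = 41/6; numerator = -3(-36/29) + 1(1) = 137/29; a_2 = (137/29)/(41/6) = 822/1189
  n = 3: D(3) = 3(3 + 17/12) = 53/4; numerator = -3(822/1189) + 1(-36/29) = -3942/1189; a_3 = (-3942/1189)/(53/4) = -15768/63017
  n = 4: D(4) = 4(4 + 17/12) = 65/3; numerator = -3(-15768/63017) + 1(822/1189) = 90870/63017; a_4 = (90870/63017)/(65/3) = 4194/63017
  n = 5: D(5) = 5(5 + 17/12) = 385/12; numerator = -3(4194/63017) + 1(-15768/63017) = -28350/63017; a_5 = (-28350/63017)/(385/12) = -9720/693187

r = -1/4; a_0 = 1; a_1 = -36/29; a_2 = 822/1189; a_3 = -15768/63017; a_4 = 4194/63017; a_5 = -9720/693187


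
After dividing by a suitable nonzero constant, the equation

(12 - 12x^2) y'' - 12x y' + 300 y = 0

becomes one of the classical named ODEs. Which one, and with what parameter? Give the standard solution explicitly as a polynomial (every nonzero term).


All three coefficients share the factor 12; dividing through by 12 gives  (1 - x^2) y'' - x y' + 25 y = 0.
This matches the Chebyshev equation (1 - x^2) y'' - x y' + n^2 y = 0 (note the -x y' term, not -2x y') with n^2 = 25, so n = 5; the polynomial solution is T_5(x).
With y = sum_k a_k x^k, matching x^k gives (k+2)(k+1) a_{k+2} = (k^2 - n^2) a_k = (k - 5)(k + 5) a_k. The right side vanishes at k = 5, so the series with the parity of 5 terminates at degree 5.
Standard normalization: leading coefficient of T_n is 2^(n-1), so a_5 = 2^4 = 16. Work downward with a_k = (k+1)(k+2) a_{k+2} / ((k - 5)(k + 5)):
  a_3 = (4)(5)(16) / ((3 - 5)(3 + 5)) = 320/(-16) = -20
  a_1 = (2)(3)(-20) / ((1 - 5)(1 + 5)) = -120/(-24) = 5
Hence T_5(x) = 16 x^5 - 20 x^3 + 5 x.

T_5(x); series = 16 x^5 - 20 x^3 + 5 x


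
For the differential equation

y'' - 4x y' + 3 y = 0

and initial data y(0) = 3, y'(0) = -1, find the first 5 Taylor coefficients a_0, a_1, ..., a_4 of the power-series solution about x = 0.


Ansatz: y(x) = sum_{n>=0} a_n x^n, so y'(x) = sum_{n>=1} n a_n x^(n-1) and y''(x) = sum_{n>=2} n(n-1) a_n x^(n-2).
Substitute into P(x) y'' + Q(x) y' + R(x) y = 0 with P(x) = 1, Q(x) = -4x, R(x) = 3, and match powers of x.
Initial conditions: a_0 = 3, a_1 = -1.
Setting the coefficient of each power of x to zero and solving order by order (substituting the coefficients already found):
  x^0: 2 a_2 + 3 a_0 = 0  ->  2 a_2 = -3 a_0 = -9  ->  a_2 = -9/2
  x^1: 6 a_3 - a_1 = 0  ->  6 a_3 = a_1 = -1  ->  a_3 = -1/6
  x^2: 12 a_4 - 5 a_2 = 0  ->  12 a_4 = 5 a_2 = -45/2  ->  a_4 = -15/8
Truncated series: y(x) = 3 - x - (9/2) x^2 - (1/6) x^3 - (15/8) x^4 + O(x^5).

a_0 = 3; a_1 = -1; a_2 = -9/2; a_3 = -1/6; a_4 = -15/8


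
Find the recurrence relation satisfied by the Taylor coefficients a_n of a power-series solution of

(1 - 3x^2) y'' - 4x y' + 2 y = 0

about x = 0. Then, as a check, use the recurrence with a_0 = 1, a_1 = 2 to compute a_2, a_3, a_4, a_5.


Substitute y = sum_n a_n x^n.
(1 - 3 x^2) y'' contributes (n+2)(n+1) a_{n+2} - 3 n(n-1) a_n at x^n.
-4 x y'(x) contributes -4 n a_n at x^n.
2 y(x) contributes 2 a_n at x^n.
Matching x^n: (n+2)(n+1) a_{n+2} + (-3 n(n-1) - 4 n + 2) a_n = 0.
Thus a_{n+2} = (3 n(n-1) + 4 n - 2) / ((n+1)(n+2)) * a_n.

Check with a_0 = 1, a_1 = 2 (apply the recurrence for n = 0, 1, 2, 3): a_0 = 1, a_1 = 2, a_2 = -1, a_3 = 2/3, a_4 = -1, a_5 = 14/15.

a_(n+2) = (3 n(n-1) + 4 n - 2) / ((n+1)(n+2)) * a_n; check: a_0 = 1, a_1 = 2, a_2 = -1, a_3 = 2/3, a_4 = -1, a_5 = 14/15


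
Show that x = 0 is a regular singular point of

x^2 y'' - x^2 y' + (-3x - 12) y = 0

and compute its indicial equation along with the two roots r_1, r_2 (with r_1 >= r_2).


Divide by x^2 to reach normal form y'' + P_1(x) y' + P_2(x) y = 0 with P_1(x) = -1 and P_2(x) = -3/x - 12/x^2.
x = 0 is a singular point because the y-coefficient -3/x - 12/x^2 has a pole at x = 0.
It is a regular singular point because x P_1(x) = p(x) = -x and x^2 P_2(x) = q(x) = -3x - 12 are polynomials, hence analytic at x = 0.
p(0) = 0,  q(0) = -12.
Indicial equation: r(r-1) + p(0) r + q(0) = 0, i.e. r^2 + (p(0) - 1) r + q(0) = 0, i.e. r^2 - 1 r - 12 = 0.
Discriminant: (-1)^2 - 4(-12) = 49, so r = (1 ± 7)/2.
Solving: r_1 = 4, r_2 = -3.

indicial: r^2 - 1 r - 12 = 0; roots r_1 = 4, r_2 = -3


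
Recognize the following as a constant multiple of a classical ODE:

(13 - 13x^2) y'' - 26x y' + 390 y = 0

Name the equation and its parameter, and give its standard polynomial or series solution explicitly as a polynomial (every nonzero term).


All three coefficients share the factor 13; dividing through by 13 gives  (1 - x^2) y'' - 2x y' + 30 y = 0.
This matches the Legendre equation (1 - x^2) y'' - 2x y' + n(n+1) y = 0 (note the -2x y' term) with n(n+1) = 30, so n = 5; the polynomial solution is P_5(x).
With y = sum_k a_k x^k, matching x^k gives (k+2)(k+1) a_{k+2} = [k(k+1) - n(n+1)] a_k = (k - 5)(k + 6) a_k. The right side vanishes at k = 5, so the series with the parity of 5 terminates at degree 5.
Standard normalization (P_n(1) = 1): leading coefficient (2n)!/(2^n (n!)^2) = 3628800/(32*14400) = 63/8, so a_5 = 63/8. Work downward with a_k = (k+1)(k+2) a_{k+2} / ((k - 5)(k + 6)):
  a_3 = (4)(5)(63/8) / ((3 - 5)(3 + 6)) = (315/2)/(-18) = -35/4
  a_1 = (2)(3)(-35/4) / ((1 - 5)(1 + 6)) = (-105/2)/(-28) = 15/8
Hence P_5(x) = 63 x^5/8 - 35 x^3/4 + 15 x/8.

P_5(x); series = 63 x^5/8 - 35 x^3/4 + 15 x/8


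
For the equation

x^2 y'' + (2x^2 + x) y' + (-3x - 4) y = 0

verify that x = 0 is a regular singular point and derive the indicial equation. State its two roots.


Divide by x^2 to reach normal form y'' + P_1(x) y' + P_2(x) y = 0 with P_1(x) = 2 + 1/x and P_2(x) = -3/x - 4/x^2.
x = 0 is a singular point because the y'-coefficient 2 + 1/x has a pole at x = 0 and the y-coefficient -3/x - 4/x^2 has a pole at x = 0.
It is a regular singular point because x P_1(x) = p(x) = 2x + 1 and x^2 P_2(x) = q(x) = -3x - 4 are polynomials, hence analytic at x = 0.
p(0) = 1,  q(0) = -4.
Indicial equation: r(r-1) + p(0) r + q(0) = 0, i.e. r^2 + (p(0) - 1) r + q(0) = 0, i.e. r^2 - 4 = 0.
Discriminant: (0)^2 - 4(-4) = 16, so r = (0 ± 4)/2.
Solving: r_1 = 2, r_2 = -2.

indicial: r^2 - 4 = 0; roots r_1 = 2, r_2 = -2


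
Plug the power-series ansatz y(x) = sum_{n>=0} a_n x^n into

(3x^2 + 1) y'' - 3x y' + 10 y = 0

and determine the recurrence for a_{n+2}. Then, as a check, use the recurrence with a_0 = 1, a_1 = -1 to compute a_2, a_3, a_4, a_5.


Substitute y = sum_n a_n x^n.
(1 + 3 x^2) y'' contributes (n+2)(n+1) a_{n+2} + 3 n(n-1) a_n at x^n.
-3 x y'(x) contributes -3 n a_n at x^n.
10 y(x) contributes 10 a_n at x^n.
Matching x^n: (n+2)(n+1) a_{n+2} + (3 n(n-1) - 3 n + 10) a_n = 0.
Thus a_{n+2} = (-3 n(n-1) + 3 n - 10) / ((n+1)(n+2)) * a_n.

Check with a_0 = 1, a_1 = -1 (apply the recurrence for n = 0, 1, 2, 3): a_0 = 1, a_1 = -1, a_2 = -5, a_3 = 7/6, a_4 = 25/6, a_5 = -133/120.

a_(n+2) = (-3 n(n-1) + 3 n - 10) / ((n+1)(n+2)) * a_n; check: a_0 = 1, a_1 = -1, a_2 = -5, a_3 = 7/6, a_4 = 25/6, a_5 = -133/120


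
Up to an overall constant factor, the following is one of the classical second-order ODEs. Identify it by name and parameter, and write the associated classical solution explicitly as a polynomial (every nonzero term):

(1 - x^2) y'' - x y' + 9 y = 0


The equation is already in a standard form:  (1 - x^2) y'' - x y' + 9 y = 0.
This matches the Chebyshev equation (1 - x^2) y'' - x y' + n^2 y = 0 (note the -x y' term, not -2x y') with n^2 = 9, so n = 3; the polynomial solution is T_3(x).
With y = sum_k a_k x^k, matching x^k gives (k+2)(k+1) a_{k+2} = (k^2 - n^2) a_k = (k - 3)(k + 3) a_k. The right side vanishes at k = 3, so the series with the parity of 3 terminates at degree 3.
Standard normalization: leading coefficient of T_n is 2^(n-1), so a_3 = 2^2 = 4. Work downward with a_k = (k+1)(k+2) a_{k+2} / ((k - 3)(k + 3)):
  a_1 = (2)(3)(4) / ((1 - 3)(1 + 3)) = 24/(-8) = -3
Hence T_3(x) = 4 x^3 - 3 x.

T_3(x); series = 4 x^3 - 3 x


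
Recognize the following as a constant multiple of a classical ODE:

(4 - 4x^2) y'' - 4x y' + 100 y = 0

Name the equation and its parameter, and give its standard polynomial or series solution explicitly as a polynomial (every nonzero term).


All three coefficients share the factor 4; dividing through by 4 gives  (1 - x^2) y'' - x y' + 25 y = 0.
This matches the Chebyshev equation (1 - x^2) y'' - x y' + n^2 y = 0 (note the -x y' term, not -2x y') with n^2 = 25, so n = 5; the polynomial solution is T_5(x).
With y = sum_k a_k x^k, matching x^k gives (k+2)(k+1) a_{k+2} = (k^2 - n^2) a_k = (k - 5)(k + 5) a_k. The right side vanishes at k = 5, so the series with the parity of 5 terminates at degree 5.
Standard normalization: leading coefficient of T_n is 2^(n-1), so a_5 = 2^4 = 16. Work downward with a_k = (k+1)(k+2) a_{k+2} / ((k - 5)(k + 5)):
  a_3 = (4)(5)(16) / ((3 - 5)(3 + 5)) = 320/(-16) = -20
  a_1 = (2)(3)(-20) / ((1 - 5)(1 + 5)) = -120/(-24) = 5
Hence T_5(x) = 16 x^5 - 20 x^3 + 5 x.

T_5(x); series = 16 x^5 - 20 x^3 + 5 x


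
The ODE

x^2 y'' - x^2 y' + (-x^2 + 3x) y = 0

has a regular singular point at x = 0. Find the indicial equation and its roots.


Divide by x^2 to reach normal form y'' + P_1(x) y' + P_2(x) y = 0 with P_1(x) = -1 and P_2(x) = -1 + 3/x.
x = 0 is a singular point because the y-coefficient -1 + 3/x has a pole at x = 0.
It is a regular singular point because x P_1(x) = p(x) = -x and x^2 P_2(x) = q(x) = -x^2 + 3x are polynomials, hence analytic at x = 0.
p(0) = 0,  q(0) = 0.
Indicial equation: r(r-1) + p(0) r + q(0) = 0, i.e. r^2 + (p(0) - 1) r + q(0) = 0, i.e. r^2 - 1 r = 0.
Discriminant: (-1)^2 - 4(0) = 1, so r = (1 ± 1)/2.
Solving: r_1 = 1, r_2 = 0.

indicial: r^2 - 1 r = 0; roots r_1 = 1, r_2 = 0


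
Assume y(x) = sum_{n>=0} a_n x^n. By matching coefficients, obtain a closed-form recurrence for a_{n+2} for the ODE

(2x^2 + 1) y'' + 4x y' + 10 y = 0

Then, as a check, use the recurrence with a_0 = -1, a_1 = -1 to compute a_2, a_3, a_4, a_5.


Substitute y = sum_n a_n x^n.
(1 + 2 x^2) y'' contributes (n+2)(n+1) a_{n+2} + 2 n(n-1) a_n at x^n.
4 x y'(x) contributes 4 n a_n at x^n.
10 y(x) contributes 10 a_n at x^n.
Matching x^n: (n+2)(n+1) a_{n+2} + (2 n(n-1) + 4 n + 10) a_n = 0.
Thus a_{n+2} = (-2 n(n-1) - 4 n - 10) / ((n+1)(n+2)) * a_n.

Check with a_0 = -1, a_1 = -1 (apply the recurrence for n = 0, 1, 2, 3): a_0 = -1, a_1 = -1, a_2 = 5, a_3 = 7/3, a_4 = -55/6, a_5 = -119/30.

a_(n+2) = (-2 n(n-1) - 4 n - 10) / ((n+1)(n+2)) * a_n; check: a_0 = -1, a_1 = -1, a_2 = 5, a_3 = 7/3, a_4 = -55/6, a_5 = -119/30


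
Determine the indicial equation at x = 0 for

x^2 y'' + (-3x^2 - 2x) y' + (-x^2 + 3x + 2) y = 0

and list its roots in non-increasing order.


Divide by x^2 to reach normal form y'' + P_1(x) y' + P_2(x) y = 0 with P_1(x) = -3 - 2/x and P_2(x) = -1 + 3/x + 2/x^2.
x = 0 is a singular point because the y'-coefficient -3 - 2/x has a pole at x = 0 and the y-coefficient -1 + 3/x + 2/x^2 has a pole at x = 0.
It is a regular singular point because x P_1(x) = p(x) = -3x - 2 and x^2 P_2(x) = q(x) = -x^2 + 3x + 2 are polynomials, hence analytic at x = 0.
p(0) = -2,  q(0) = 2.
Indicial equation: r(r-1) + p(0) r + q(0) = 0, i.e. r^2 + (p(0) - 1) r + q(0) = 0, i.e. r^2 - 3 r + 2 = 0.
Discriminant: (-3)^2 - 4(2) = 1, so r = (3 ± 1)/2.
Solving: r_1 = 2, r_2 = 1.

indicial: r^2 - 3 r + 2 = 0; roots r_1 = 2, r_2 = 1


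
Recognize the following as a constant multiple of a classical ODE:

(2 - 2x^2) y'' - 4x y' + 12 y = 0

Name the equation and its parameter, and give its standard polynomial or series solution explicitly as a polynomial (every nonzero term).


All three coefficients share the factor 2; dividing through by 2 gives  (1 - x^2) y'' - 2x y' + 6 y = 0.
This matches the Legendre equation (1 - x^2) y'' - 2x y' + n(n+1) y = 0 (note the -2x y' term) with n(n+1) = 6, so n = 2; the polynomial solution is P_2(x).
With y = sum_k a_k x^k, matching x^k gives (k+2)(k+1) a_{k+2} = [k(k+1) - n(n+1)] a_k = (k - 2)(k + 3) a_k. The right side vanishes at k = 2, so the series with the parity of 2 terminates at degree 2.
Standard normalization (P_n(1) = 1): leading coefficient (2n)!/(2^n (n!)^2) = 24/(4*4) = 3/2, so a_2 = 3/2. Work downward with a_k = (k+1)(k+2) a_{k+2} / ((k - 2)(k + 3)):
  a_0 = (1)(2)(3/2) / ((0 - 2)(0 + 3)) = 3/(-6) = -1/2
Hence P_2(x) = 3 x^2/2 - 1/2.

P_2(x); series = 3 x^2/2 - 1/2


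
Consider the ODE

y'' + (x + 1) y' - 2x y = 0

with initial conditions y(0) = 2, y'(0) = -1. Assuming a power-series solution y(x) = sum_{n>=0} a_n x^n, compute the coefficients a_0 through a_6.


Ansatz: y(x) = sum_{n>=0} a_n x^n, so y'(x) = sum_{n>=1} n a_n x^(n-1) and y''(x) = sum_{n>=2} n(n-1) a_n x^(n-2).
Substitute into P(x) y'' + Q(x) y' + R(x) y = 0 with P(x) = 1, Q(x) = x + 1, R(x) = -2x, and match powers of x.
Initial conditions: a_0 = 2, a_1 = -1.
Setting the coefficient of each power of x to zero and solving order by order (substituting the coefficients already found):
  x^0: 2 a_2 + a_1 = 0  ->  2 a_2 = -a_1 = 1  ->  a_2 = 1/2
  x^1: 6 a_3 + 2 a_2 + a_1 - 2 a_0 = 0  ->  6 a_3 = -2 a_2 - a_1 + 2 a_0 = 4  ->  a_3 = 2/3
  x^2: 12 a_4 + 3 a_3 + 2 a_2 - 2 a_1 = 0  ->  12 a_4 = -3 a_3 - 2 a_2 + 2 a_1 = -5  ->  a_4 = -5/12
  x^3: 20 a_5 + 4 a_4 + 3 a_3 - 2 a_2 = 0  ->  20 a_5 = -4 a_4 - 3 a_3 + 2 a_2 = 2/3  ->  a_5 = 1/30
  x^4: 30 a_6 + 5 a_5 + 4 a_4 - 2 a_3 = 0  ->  30 a_6 = -5 a_5 - 4 a_4 + 2 a_3 = 17/6  ->  a_6 = 17/180
Truncated series: y(x) = 2 - x + (1/2) x^2 + (2/3) x^3 - (5/12) x^4 + (1/30) x^5 + (17/180) x^6 + O(x^7).

a_0 = 2; a_1 = -1; a_2 = 1/2; a_3 = 2/3; a_4 = -5/12; a_5 = 1/30; a_6 = 17/180


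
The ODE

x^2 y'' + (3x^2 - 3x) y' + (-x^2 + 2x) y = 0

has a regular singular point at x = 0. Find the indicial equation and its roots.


Divide by x^2 to reach normal form y'' + P_1(x) y' + P_2(x) y = 0 with P_1(x) = 3 - 3/x and P_2(x) = -1 + 2/x.
x = 0 is a singular point because the y'-coefficient 3 - 3/x has a pole at x = 0 and the y-coefficient -1 + 2/x has a pole at x = 0.
It is a regular singular point because x P_1(x) = p(x) = 3x - 3 and x^2 P_2(x) = q(x) = -x^2 + 2x are polynomials, hence analytic at x = 0.
p(0) = -3,  q(0) = 0.
Indicial equation: r(r-1) + p(0) r + q(0) = 0, i.e. r^2 + (p(0) - 1) r + q(0) = 0, i.e. r^2 - 4 r = 0.
Discriminant: (-4)^2 - 4(0) = 16, so r = (4 ± 4)/2.
Solving: r_1 = 4, r_2 = 0.

indicial: r^2 - 4 r = 0; roots r_1 = 4, r_2 = 0


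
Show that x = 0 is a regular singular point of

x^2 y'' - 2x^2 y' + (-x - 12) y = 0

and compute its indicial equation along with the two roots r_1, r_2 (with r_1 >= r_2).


Divide by x^2 to reach normal form y'' + P_1(x) y' + P_2(x) y = 0 with P_1(x) = -2 and P_2(x) = -1/x - 12/x^2.
x = 0 is a singular point because the y-coefficient -1/x - 12/x^2 has a pole at x = 0.
It is a regular singular point because x P_1(x) = p(x) = -2x and x^2 P_2(x) = q(x) = -x - 12 are polynomials, hence analytic at x = 0.
p(0) = 0,  q(0) = -12.
Indicial equation: r(r-1) + p(0) r + q(0) = 0, i.e. r^2 + (p(0) - 1) r + q(0) = 0, i.e. r^2 - 1 r - 12 = 0.
Discriminant: (-1)^2 - 4(-12) = 49, so r = (1 ± 7)/2.
Solving: r_1 = 4, r_2 = -3.

indicial: r^2 - 1 r - 12 = 0; roots r_1 = 4, r_2 = -3
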